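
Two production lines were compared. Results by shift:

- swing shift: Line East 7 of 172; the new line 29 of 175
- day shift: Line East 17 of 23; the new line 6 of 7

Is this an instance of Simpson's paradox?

No

Swing shift: Line East 7/172 = 4.1%, the new line 29/175 = 16.6% → the new line
Day shift: Line East 17/23 = 73.9%, the new line 6/7 = 85.7% → the new line
Overall: Line East 24/195 = 12.3%, the new line 35/182 = 19.2% → the new line
The new line wins overall and in every shift group — no reversal.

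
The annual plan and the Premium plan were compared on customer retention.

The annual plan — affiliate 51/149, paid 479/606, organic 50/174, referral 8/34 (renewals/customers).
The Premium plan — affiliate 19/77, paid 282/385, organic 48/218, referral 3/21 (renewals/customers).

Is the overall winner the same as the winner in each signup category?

Affiliate: the annual plan 51/149 = 34.2%, the Premium plan 19/77 = 24.7% → the annual plan
Paid: the annual plan 479/606 = 79.0%, the Premium plan 282/385 = 73.2% → the annual plan
Organic: the annual plan 50/174 = 28.7%, the Premium plan 48/218 = 22.0% → the annual plan
Referral: the annual plan 8/34 = 23.5%, the Premium plan 3/21 = 14.3% → the annual plan
Overall: the annual plan 588/963 = 61.1%, the Premium plan 352/701 = 50.2% → the annual plan
The annual plan wins overall and in every signup group — no reversal.

Yes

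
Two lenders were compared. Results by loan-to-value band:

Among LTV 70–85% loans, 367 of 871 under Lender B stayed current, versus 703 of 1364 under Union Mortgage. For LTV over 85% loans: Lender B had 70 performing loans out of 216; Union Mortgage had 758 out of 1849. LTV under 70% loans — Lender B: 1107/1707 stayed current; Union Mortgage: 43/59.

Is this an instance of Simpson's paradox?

Yes

LTV 70–85%: Lender B 367/871 = 42.1%, Union Mortgage 703/1364 = 51.5% → Union Mortgage
LTV over 85%: Lender B 70/216 = 32.4%, Union Mortgage 758/1849 = 41.0% → Union Mortgage
LTV under 70%: Lender B 1107/1707 = 64.9%, Union Mortgage 43/59 = 72.9% → Union Mortgage
Overall: Lender B 1544/2794 = 55.3%, Union Mortgage 1504/3272 = 46.0% → Lender B
Union Mortgage wins each loan-to-value group but Lender B wins overall — the comparison reverses. Union Mortgage's loans skew toward LTV over 85%, which has a lower base rate.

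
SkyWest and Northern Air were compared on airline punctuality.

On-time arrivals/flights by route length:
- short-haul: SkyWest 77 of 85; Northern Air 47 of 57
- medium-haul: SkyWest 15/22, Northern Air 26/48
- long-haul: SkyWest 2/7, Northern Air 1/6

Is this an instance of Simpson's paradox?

Short-haul: SkyWest 77/85 = 90.6%, Northern Air 47/57 = 82.5% → SkyWest
Medium-haul: SkyWest 15/22 = 68.2%, Northern Air 26/48 = 54.2% → SkyWest
Long-haul: SkyWest 2/7 = 28.6%, Northern Air 1/6 = 16.7% → SkyWest
Overall: SkyWest 94/114 = 82.5%, Northern Air 74/111 = 66.7% → SkyWest
SkyWest wins overall and in every route group — no reversal.

No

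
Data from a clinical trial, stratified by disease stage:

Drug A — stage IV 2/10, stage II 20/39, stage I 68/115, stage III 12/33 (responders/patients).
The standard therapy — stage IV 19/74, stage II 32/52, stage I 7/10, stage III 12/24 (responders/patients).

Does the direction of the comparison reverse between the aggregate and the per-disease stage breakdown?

Yes

Stage IV: Drug A 2/10 = 20.0%, the standard therapy 19/74 = 25.7% → the standard therapy
Stage II: Drug A 20/39 = 51.3%, the standard therapy 32/52 = 61.5% → the standard therapy
Stage I: Drug A 68/115 = 59.1%, the standard therapy 7/10 = 70.0% → the standard therapy
Stage III: Drug A 12/33 = 36.4%, the standard therapy 12/24 = 50.0% → the standard therapy
Overall: Drug A 102/197 = 51.8%, the standard therapy 70/160 = 43.8% → Drug A
The standard therapy wins each disease group but Drug A wins overall — the comparison reverses. The standard therapy's patients skew toward stage IV, which has a lower base rate.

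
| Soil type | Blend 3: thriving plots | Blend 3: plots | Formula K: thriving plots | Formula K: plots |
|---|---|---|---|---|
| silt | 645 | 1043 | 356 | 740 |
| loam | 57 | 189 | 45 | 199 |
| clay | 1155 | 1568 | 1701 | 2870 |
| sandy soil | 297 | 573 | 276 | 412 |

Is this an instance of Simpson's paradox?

No

Silt: Blend 3 645/1043 = 61.8%, Formula K 356/740 = 48.1% → Blend 3
Loam: Blend 3 57/189 = 30.2%, Formula K 45/199 = 22.6% → Blend 3
Clay: Blend 3 1155/1568 = 73.7%, Formula K 1701/2870 = 59.3% → Blend 3
Sandy soil: Blend 3 297/573 = 51.8%, Formula K 276/412 = 67.0% → Formula K
Overall: Blend 3 2154/3373 = 63.9%, Formula K 2378/4221 = 56.3% → Blend 3
Neither sweeps: Blend 3 wins 3 of 4 groups, Formula K wins 1. Blend 3 wins overall but not every group — no Simpson reversal.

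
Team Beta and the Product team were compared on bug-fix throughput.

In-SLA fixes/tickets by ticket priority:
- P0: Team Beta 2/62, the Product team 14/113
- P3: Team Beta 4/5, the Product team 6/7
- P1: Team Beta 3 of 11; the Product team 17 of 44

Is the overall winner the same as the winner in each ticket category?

P0: Team Beta 2/62 = 3.2%, the Product team 14/113 = 12.4% → the Product team
P3: Team Beta 4/5 = 80.0%, the Product team 6/7 = 85.7% → the Product team
P1: Team Beta 3/11 = 27.3%, the Product team 17/44 = 38.6% → the Product team
Overall: Team Beta 9/78 = 11.5%, the Product team 37/164 = 22.6% → the Product team
The Product team wins overall and in every ticket group — no reversal.

Yes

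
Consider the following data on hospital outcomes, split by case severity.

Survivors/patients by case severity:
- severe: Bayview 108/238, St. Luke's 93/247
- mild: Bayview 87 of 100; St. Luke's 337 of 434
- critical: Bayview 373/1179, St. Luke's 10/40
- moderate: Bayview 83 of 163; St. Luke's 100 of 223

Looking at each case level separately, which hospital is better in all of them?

Bayview

Severe: Bayview 108/238 = 45.4%, St. Luke's 93/247 = 37.7% → Bayview
Mild: Bayview 87/100 = 87.0%, St. Luke's 337/434 = 77.6% → Bayview
Critical: Bayview 373/1179 = 31.6%, St. Luke's 10/40 = 25.0% → Bayview
Moderate: Bayview 83/163 = 50.9%, St. Luke's 100/223 = 44.8% → Bayview
Bayview has the higher rate in all 4 groups.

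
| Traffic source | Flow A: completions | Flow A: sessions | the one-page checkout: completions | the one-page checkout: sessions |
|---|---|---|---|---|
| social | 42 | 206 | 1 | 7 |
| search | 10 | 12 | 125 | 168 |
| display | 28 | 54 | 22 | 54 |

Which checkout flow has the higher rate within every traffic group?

Social: Flow A 42/206 = 20.4%, the one-page checkout 1/7 = 14.3% → Flow A
Search: Flow A 10/12 = 83.3%, the one-page checkout 125/168 = 74.4% → Flow A
Display: Flow A 28/54 = 51.9%, the one-page checkout 22/54 = 40.7% → Flow A
Flow A has the higher rate in all 3 groups.

Flow A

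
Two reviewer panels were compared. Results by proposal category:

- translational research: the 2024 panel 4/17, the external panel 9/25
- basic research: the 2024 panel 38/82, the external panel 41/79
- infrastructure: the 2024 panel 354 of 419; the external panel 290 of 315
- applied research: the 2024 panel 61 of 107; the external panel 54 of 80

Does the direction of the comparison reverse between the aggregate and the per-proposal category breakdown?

No

Translational research: the 2024 panel 4/17 = 23.5%, the external panel 9/25 = 36.0% → the external panel
Basic research: the 2024 panel 38/82 = 46.3%, the external panel 41/79 = 51.9% → the external panel
Infrastructure: the 2024 panel 354/419 = 84.5%, the external panel 290/315 = 92.1% → the external panel
Applied research: the 2024 panel 61/107 = 57.0%, the external panel 54/80 = 67.5% → the external panel
Overall: the 2024 panel 457/625 = 73.1%, the external panel 394/499 = 79.0% → the external panel
The external panel wins overall and in every proposal group — no reversal.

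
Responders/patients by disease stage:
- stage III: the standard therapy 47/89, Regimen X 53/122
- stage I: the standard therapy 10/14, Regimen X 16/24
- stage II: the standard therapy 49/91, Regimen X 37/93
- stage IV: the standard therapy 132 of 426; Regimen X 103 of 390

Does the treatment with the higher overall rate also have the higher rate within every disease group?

Yes

Stage III: the standard therapy 47/89 = 52.8%, Regimen X 53/122 = 43.4% → the standard therapy
Stage I: the standard therapy 10/14 = 71.4%, Regimen X 16/24 = 66.7% → the standard therapy
Stage II: the standard therapy 49/91 = 53.8%, Regimen X 37/93 = 39.8% → the standard therapy
Stage IV: the standard therapy 132/426 = 31.0%, Regimen X 103/390 = 26.4% → the standard therapy
Overall: the standard therapy 238/620 = 38.4%, Regimen X 209/629 = 33.2% → the standard therapy
The standard therapy wins overall and in every disease group — no reversal.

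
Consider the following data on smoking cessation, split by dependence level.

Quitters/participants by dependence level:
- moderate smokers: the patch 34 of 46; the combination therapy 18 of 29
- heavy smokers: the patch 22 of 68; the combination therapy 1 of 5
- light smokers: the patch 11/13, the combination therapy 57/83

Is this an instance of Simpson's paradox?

Yes

Moderate smokers: the patch 34/46 = 73.9%, the combination therapy 18/29 = 62.1% → the patch
Heavy smokers: the patch 22/68 = 32.4%, the combination therapy 1/5 = 20.0% → the patch
Light smokers: the patch 11/13 = 84.6%, the combination therapy 57/83 = 68.7% → the patch
Overall: the patch 67/127 = 52.8%, the combination therapy 76/117 = 65.0% → the combination therapy
The patch wins each dependence group but the combination therapy wins overall — the comparison reverses. The patch's participants skew toward heavy smokers, which has a lower base rate.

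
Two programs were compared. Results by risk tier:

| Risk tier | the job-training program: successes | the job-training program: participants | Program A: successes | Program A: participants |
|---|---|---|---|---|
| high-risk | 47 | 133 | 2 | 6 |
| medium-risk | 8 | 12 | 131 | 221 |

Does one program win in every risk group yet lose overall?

High-risk: the job-training program 47/133 = 35.3%, Program A 2/6 = 33.3% → the job-training program
Medium-risk: the job-training program 8/12 = 66.7%, Program A 131/221 = 59.3% → the job-training program
Overall: the job-training program 55/145 = 37.9%, Program A 133/227 = 58.6% → Program A
The job-training program wins each risk group but Program A wins overall — the comparison reverses. The job-training program's participants skew toward high-risk, which has a lower base rate.

Yes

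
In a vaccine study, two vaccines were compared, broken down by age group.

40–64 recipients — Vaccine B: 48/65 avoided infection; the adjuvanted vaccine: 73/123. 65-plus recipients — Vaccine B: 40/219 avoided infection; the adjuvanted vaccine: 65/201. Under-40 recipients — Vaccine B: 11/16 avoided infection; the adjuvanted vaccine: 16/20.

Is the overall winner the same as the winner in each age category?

40–64: Vaccine B 48/65 = 73.8%, the adjuvanted vaccine 73/123 = 59.3% → Vaccine B
65-plus: Vaccine B 40/219 = 18.3%, the adjuvanted vaccine 65/201 = 32.3% → the adjuvanted vaccine
Under-40: Vaccine B 11/16 = 68.8%, the adjuvanted vaccine 16/20 = 80.0% → the adjuvanted vaccine
Overall: Vaccine B 99/300 = 33.0%, the adjuvanted vaccine 154/344 = 44.8% → the adjuvanted vaccine
Neither sweeps: Vaccine B wins 1 of 3 groups, the adjuvanted vaccine wins 2. The adjuvanted vaccine wins overall but not every group — no Simpson reversal.

No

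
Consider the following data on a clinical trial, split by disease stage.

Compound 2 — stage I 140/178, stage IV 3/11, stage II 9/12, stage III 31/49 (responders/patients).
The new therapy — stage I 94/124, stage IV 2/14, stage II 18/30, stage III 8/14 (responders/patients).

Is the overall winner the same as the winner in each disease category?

Yes

Stage I: Compound 2 140/178 = 78.7%, the new therapy 94/124 = 75.8% → Compound 2
Stage IV: Compound 2 3/11 = 27.3%, the new therapy 2/14 = 14.3% → Compound 2
Stage II: Compound 2 9/12 = 75.0%, the new therapy 18/30 = 60.0% → Compound 2
Stage III: Compound 2 31/49 = 63.3%, the new therapy 8/14 = 57.1% → Compound 2
Overall: Compound 2 183/250 = 73.2%, the new therapy 122/182 = 67.0% → Compound 2
Compound 2 wins overall and in every disease group — no reversal.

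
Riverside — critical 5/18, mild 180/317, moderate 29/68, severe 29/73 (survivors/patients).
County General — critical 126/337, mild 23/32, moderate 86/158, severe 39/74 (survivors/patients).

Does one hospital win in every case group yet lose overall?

Yes

Critical: Riverside 5/18 = 27.8%, County General 126/337 = 37.4% → County General
Mild: Riverside 180/317 = 56.8%, County General 23/32 = 71.9% → County General
Moderate: Riverside 29/68 = 42.6%, County General 86/158 = 54.4% → County General
Severe: Riverside 29/73 = 39.7%, County General 39/74 = 52.7% → County General
Overall: Riverside 243/476 = 51.1%, County General 274/601 = 45.6% → Riverside
County General wins each case group but Riverside wins overall — the comparison reverses. County General's patients skew toward critical, which has a lower base rate.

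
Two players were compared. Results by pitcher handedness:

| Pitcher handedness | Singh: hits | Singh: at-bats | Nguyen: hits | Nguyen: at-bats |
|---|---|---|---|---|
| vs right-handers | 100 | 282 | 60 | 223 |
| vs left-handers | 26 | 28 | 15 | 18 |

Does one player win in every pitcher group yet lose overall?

Vs right-handers: Singh 100/282 = 35.5%, Nguyen 60/223 = 26.9% → Singh
Vs left-handers: Singh 26/28 = 92.9%, Nguyen 15/18 = 83.3% → Singh
Overall: Singh 126/310 = 40.6%, Nguyen 75/241 = 31.1% → Singh
Singh wins overall and in every pitcher group — no reversal.

No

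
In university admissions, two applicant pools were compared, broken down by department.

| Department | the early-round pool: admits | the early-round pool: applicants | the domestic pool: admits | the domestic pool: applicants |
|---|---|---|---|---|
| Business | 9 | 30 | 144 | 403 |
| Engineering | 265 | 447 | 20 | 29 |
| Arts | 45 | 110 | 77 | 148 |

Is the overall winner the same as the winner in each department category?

Business: the early-round pool 9/30 = 30.0%, the domestic pool 144/403 = 35.7% → the domestic pool
Engineering: the early-round pool 265/447 = 59.3%, the domestic pool 20/29 = 69.0% → the domestic pool
Arts: the early-round pool 45/110 = 40.9%, the domestic pool 77/148 = 52.0% → the domestic pool
Overall: the early-round pool 319/587 = 54.3%, the domestic pool 241/580 = 41.6% → the early-round pool
The domestic pool wins each department group but the early-round pool wins overall — the comparison reverses. The domestic pool's applicants skew toward Business, which has a lower base rate.

No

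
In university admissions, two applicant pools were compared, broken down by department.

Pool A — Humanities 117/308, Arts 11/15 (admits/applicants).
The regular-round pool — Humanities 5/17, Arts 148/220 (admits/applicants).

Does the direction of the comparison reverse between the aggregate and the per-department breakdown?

Yes

Humanities: Pool A 117/308 = 38.0%, the regular-round pool 5/17 = 29.4% → Pool A
Arts: Pool A 11/15 = 73.3%, the regular-round pool 148/220 = 67.3% → Pool A
Overall: Pool A 128/323 = 39.6%, the regular-round pool 153/237 = 64.6% → the regular-round pool
Pool A wins each department group but the regular-round pool wins overall — the comparison reverses. Pool A's applicants skew toward Humanities, which has a lower base rate.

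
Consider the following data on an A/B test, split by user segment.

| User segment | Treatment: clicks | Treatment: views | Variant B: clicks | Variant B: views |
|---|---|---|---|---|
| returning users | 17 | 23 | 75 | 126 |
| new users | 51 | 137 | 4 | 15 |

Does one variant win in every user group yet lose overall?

Returning users: Treatment 17/23 = 73.9%, Variant B 75/126 = 59.5% → Treatment
New users: Treatment 51/137 = 37.2%, Variant B 4/15 = 26.7% → Treatment
Overall: Treatment 68/160 = 42.5%, Variant B 79/141 = 56.0% → Variant B
Treatment wins each user group but Variant B wins overall — the comparison reverses. Treatment's views skew toward new users, which has a lower base rate.

Yes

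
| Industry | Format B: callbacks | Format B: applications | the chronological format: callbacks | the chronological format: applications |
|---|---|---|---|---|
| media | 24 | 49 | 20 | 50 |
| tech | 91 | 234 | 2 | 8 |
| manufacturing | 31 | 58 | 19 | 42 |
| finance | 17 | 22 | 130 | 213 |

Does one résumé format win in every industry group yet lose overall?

Yes

Media: Format B 24/49 = 49.0%, the chronological format 20/50 = 40.0% → Format B
Tech: Format B 91/234 = 38.9%, the chronological format 2/8 = 25.0% → Format B
Manufacturing: Format B 31/58 = 53.4%, the chronological format 19/42 = 45.2% → Format B
Finance: Format B 17/22 = 77.3%, the chronological format 130/213 = 61.0% → Format B
Overall: Format B 163/363 = 44.9%, the chronological format 171/313 = 54.6% → the chronological format
Format B wins each industry group but the chronological format wins overall — the comparison reverses. Format B's applications skew toward tech, which has a lower base rate.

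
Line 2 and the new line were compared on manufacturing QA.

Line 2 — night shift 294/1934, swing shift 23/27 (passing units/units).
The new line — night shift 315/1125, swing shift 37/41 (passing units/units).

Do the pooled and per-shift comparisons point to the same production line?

Yes

Night shift: Line 2 294/1934 = 15.2%, the new line 315/1125 = 28.0% → the new line
Swing shift: Line 2 23/27 = 85.2%, the new line 37/41 = 90.2% → the new line
Overall: Line 2 317/1961 = 16.2%, the new line 352/1166 = 30.2% → the new line
The new line wins overall and in every shift group — no reversal.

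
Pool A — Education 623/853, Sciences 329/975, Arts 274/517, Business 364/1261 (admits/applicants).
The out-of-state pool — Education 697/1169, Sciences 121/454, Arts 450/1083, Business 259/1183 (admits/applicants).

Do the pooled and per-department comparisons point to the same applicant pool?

Yes

Education: Pool A 623/853 = 73.0%, the out-of-state pool 697/1169 = 59.6% → Pool A
Sciences: Pool A 329/975 = 33.7%, the out-of-state pool 121/454 = 26.7% → Pool A
Arts: Pool A 274/517 = 53.0%, the out-of-state pool 450/1083 = 41.6% → Pool A
Business: Pool A 364/1261 = 28.9%, the out-of-state pool 259/1183 = 21.9% → Pool A
Overall: Pool A 1590/3606 = 44.1%, the out-of-state pool 1527/3889 = 39.3% → Pool A
Pool A wins overall and in every department group — no reversal.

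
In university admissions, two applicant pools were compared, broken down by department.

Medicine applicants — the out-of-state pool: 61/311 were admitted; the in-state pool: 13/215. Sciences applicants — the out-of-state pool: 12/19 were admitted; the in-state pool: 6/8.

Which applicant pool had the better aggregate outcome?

Medicine: the out-of-state pool 61/311 = 19.6%, the in-state pool 13/215 = 6.0% → the out-of-state pool
Sciences: the out-of-state pool 12/19 = 63.2%, the in-state pool 6/8 = 75.0% → the in-state pool
Overall: the out-of-state pool 73/330 = 22.1%, the in-state pool 19/223 = 8.5% → the out-of-state pool
(Neither sweeps every department group, but the out-of-state pool has the higher pooled rate.)

the out-of-state pool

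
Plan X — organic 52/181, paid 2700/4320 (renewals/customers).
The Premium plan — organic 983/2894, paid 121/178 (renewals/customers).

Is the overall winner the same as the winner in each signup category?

No

Organic: Plan X 52/181 = 28.7%, the Premium plan 983/2894 = 34.0% → the Premium plan
Paid: Plan X 2700/4320 = 62.5%, the Premium plan 121/178 = 68.0% → the Premium plan
Overall: Plan X 2752/4501 = 61.1%, the Premium plan 1104/3072 = 35.9% → Plan X
The Premium plan wins each signup group but Plan X wins overall — the comparison reverses. The Premium plan's customers skew toward organic, which has a lower base rate.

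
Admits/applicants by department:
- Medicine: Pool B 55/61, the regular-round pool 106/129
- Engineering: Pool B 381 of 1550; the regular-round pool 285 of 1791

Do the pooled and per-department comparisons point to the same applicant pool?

Medicine: Pool B 55/61 = 90.2%, the regular-round pool 106/129 = 82.2% → Pool B
Engineering: Pool B 381/1550 = 24.6%, the regular-round pool 285/1791 = 15.9% → Pool B
Overall: Pool B 436/1611 = 27.1%, the regular-round pool 391/1920 = 20.4% → Pool B
Pool B wins overall and in every department group — no reversal.

Yes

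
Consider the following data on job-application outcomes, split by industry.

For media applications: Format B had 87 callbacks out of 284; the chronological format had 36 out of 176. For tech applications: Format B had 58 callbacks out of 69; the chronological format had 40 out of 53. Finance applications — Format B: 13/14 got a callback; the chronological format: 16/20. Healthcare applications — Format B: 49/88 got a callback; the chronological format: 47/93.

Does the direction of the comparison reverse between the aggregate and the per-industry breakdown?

No

Media: Format B 87/284 = 30.6%, the chronological format 36/176 = 20.5% → Format B
Tech: Format B 58/69 = 84.1%, the chronological format 40/53 = 75.5% → Format B
Finance: Format B 13/14 = 92.9%, the chronological format 16/20 = 80.0% → Format B
Healthcare: Format B 49/88 = 55.7%, the chronological format 47/93 = 50.5% → Format B
Overall: Format B 207/455 = 45.5%, the chronological format 139/342 = 40.6% → Format B
Format B wins overall and in every industry group — no reversal.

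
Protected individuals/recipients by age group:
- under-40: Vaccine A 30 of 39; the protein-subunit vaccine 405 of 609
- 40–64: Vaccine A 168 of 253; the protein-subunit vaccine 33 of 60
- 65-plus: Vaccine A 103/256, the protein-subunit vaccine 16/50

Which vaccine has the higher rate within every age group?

Under-40: Vaccine A 30/39 = 76.9%, the protein-subunit vaccine 405/609 = 66.5% → Vaccine A
40–64: Vaccine A 168/253 = 66.4%, the protein-subunit vaccine 33/60 = 55.0% → Vaccine A
65-plus: Vaccine A 103/256 = 40.2%, the protein-subunit vaccine 16/50 = 32.0% → Vaccine A
Vaccine A has the higher rate in all 3 groups.

Vaccine A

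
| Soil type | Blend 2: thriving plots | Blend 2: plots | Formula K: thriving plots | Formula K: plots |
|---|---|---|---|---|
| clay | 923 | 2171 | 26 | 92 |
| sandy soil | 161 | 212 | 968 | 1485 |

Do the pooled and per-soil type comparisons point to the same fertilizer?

Clay: Blend 2 923/2171 = 42.5%, Formula K 26/92 = 28.3% → Blend 2
Sandy soil: Blend 2 161/212 = 75.9%, Formula K 968/1485 = 65.2% → Blend 2
Overall: Blend 2 1084/2383 = 45.5%, Formula K 994/1577 = 63.0% → Formula K
Blend 2 wins each soil group but Formula K wins overall — the comparison reverses. Blend 2's plots skew toward clay, which has a lower base rate.

No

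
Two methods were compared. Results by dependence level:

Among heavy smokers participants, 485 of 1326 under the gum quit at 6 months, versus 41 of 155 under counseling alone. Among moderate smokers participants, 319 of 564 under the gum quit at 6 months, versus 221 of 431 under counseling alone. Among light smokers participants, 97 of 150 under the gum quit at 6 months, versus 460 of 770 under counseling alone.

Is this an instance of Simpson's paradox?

Yes

Heavy smokers: the gum 485/1326 = 36.6%, counseling alone 41/155 = 26.5% → the gum
Moderate smokers: the gum 319/564 = 56.6%, counseling alone 221/431 = 51.3% → the gum
Light smokers: the gum 97/150 = 64.7%, counseling alone 460/770 = 59.7% → the gum
Overall: the gum 901/2040 = 44.2%, counseling alone 722/1356 = 53.2% → counseling alone
The gum wins each dependence group but counseling alone wins overall — the comparison reverses. The gum's participants skew toward heavy smokers, which has a lower base rate.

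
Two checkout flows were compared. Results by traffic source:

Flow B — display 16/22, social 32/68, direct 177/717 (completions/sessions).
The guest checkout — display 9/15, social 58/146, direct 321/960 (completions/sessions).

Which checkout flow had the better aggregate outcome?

Display: Flow B 16/22 = 72.7%, the guest checkout 9/15 = 60.0% → Flow B
Social: Flow B 32/68 = 47.1%, the guest checkout 58/146 = 39.7% → Flow B
Direct: Flow B 177/717 = 24.7%, the guest checkout 321/960 = 33.4% → the guest checkout
Overall: Flow B 225/807 = 27.9%, the guest checkout 388/1121 = 34.6% → the guest checkout
(Neither sweeps every traffic group, but the guest checkout has the higher pooled rate.)

the guest checkout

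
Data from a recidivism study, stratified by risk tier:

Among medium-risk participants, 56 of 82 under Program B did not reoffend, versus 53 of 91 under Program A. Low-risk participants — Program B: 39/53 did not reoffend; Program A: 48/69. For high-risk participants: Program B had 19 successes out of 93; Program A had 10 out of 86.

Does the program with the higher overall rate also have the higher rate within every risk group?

Medium-risk: Program B 56/82 = 68.3%, Program A 53/91 = 58.2% → Program B
Low-risk: Program B 39/53 = 73.6%, Program A 48/69 = 69.6% → Program B
High-risk: Program B 19/93 = 20.4%, Program A 10/86 = 11.6% → Program B
Overall: Program B 114/228 = 50.0%, Program A 111/246 = 45.1% → Program B
Program B wins overall and in every risk group — no reversal.

Yes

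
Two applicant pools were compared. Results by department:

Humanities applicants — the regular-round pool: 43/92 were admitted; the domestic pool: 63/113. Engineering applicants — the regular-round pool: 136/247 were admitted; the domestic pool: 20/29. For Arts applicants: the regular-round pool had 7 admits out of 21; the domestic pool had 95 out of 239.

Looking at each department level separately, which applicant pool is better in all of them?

Humanities: the regular-round pool 43/92 = 46.7%, the domestic pool 63/113 = 55.8% → the domestic pool
Engineering: the regular-round pool 136/247 = 55.1%, the domestic pool 20/29 = 69.0% → the domestic pool
Arts: the regular-round pool 7/21 = 33.3%, the domestic pool 95/239 = 39.7% → the domestic pool
The domestic pool has the higher rate in all 3 groups.

the domestic pool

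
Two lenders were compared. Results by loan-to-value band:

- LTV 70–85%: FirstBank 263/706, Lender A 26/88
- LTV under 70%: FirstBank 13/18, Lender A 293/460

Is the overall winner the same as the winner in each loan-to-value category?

No

LTV 70–85%: FirstBank 263/706 = 37.3%, Lender A 26/88 = 29.5% → FirstBank
LTV under 70%: FirstBank 13/18 = 72.2%, Lender A 293/460 = 63.7% → FirstBank
Overall: FirstBank 276/724 = 38.1%, Lender A 319/548 = 58.2% → Lender A
FirstBank wins each loan-to-value group but Lender A wins overall — the comparison reverses. FirstBank's loans skew toward LTV 70–85%, which has a lower base rate.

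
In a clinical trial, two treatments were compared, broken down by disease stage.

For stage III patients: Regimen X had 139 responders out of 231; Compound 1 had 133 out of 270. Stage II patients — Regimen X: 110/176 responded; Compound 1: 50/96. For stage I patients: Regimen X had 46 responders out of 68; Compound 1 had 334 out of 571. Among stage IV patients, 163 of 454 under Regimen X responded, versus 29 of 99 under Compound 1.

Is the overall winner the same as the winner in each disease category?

Stage III: Regimen X 139/231 = 60.2%, Compound 1 133/270 = 49.3% → Regimen X
Stage II: Regimen X 110/176 = 62.5%, Compound 1 50/96 = 52.1% → Regimen X
Stage I: Regimen X 46/68 = 67.6%, Compound 1 334/571 = 58.5% → Regimen X
Stage IV: Regimen X 163/454 = 35.9%, Compound 1 29/99 = 29.3% → Regimen X
Overall: Regimen X 458/929 = 49.3%, Compound 1 546/1036 = 52.7% → Compound 1
Regimen X wins each disease group but Compound 1 wins overall — the comparison reverses. Regimen X's patients skew toward stage IV, which has a lower base rate.

No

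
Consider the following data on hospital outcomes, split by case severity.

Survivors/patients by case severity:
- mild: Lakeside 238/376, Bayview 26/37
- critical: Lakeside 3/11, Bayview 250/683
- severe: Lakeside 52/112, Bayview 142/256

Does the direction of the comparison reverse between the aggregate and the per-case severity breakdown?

Yes

Mild: Lakeside 238/376 = 63.3%, Bayview 26/37 = 70.3% → Bayview
Critical: Lakeside 3/11 = 27.3%, Bayview 250/683 = 36.6% → Bayview
Severe: Lakeside 52/112 = 46.4%, Bayview 142/256 = 55.5% → Bayview
Overall: Lakeside 293/499 = 58.7%, Bayview 418/976 = 42.8% → Lakeside
Bayview wins each case group but Lakeside wins overall — the comparison reverses. Bayview's patients skew toward critical, which has a lower base rate.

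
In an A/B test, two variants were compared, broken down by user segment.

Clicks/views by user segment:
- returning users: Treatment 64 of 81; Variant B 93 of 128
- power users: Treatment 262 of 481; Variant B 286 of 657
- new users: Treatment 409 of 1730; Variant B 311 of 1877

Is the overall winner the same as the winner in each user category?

Returning users: Treatment 64/81 = 79.0%, Variant B 93/128 = 72.7% → Treatment
Power users: Treatment 262/481 = 54.5%, Variant B 286/657 = 43.5% → Treatment
New users: Treatment 409/1730 = 23.6%, Variant B 311/1877 = 16.6% → Treatment
Overall: Treatment 735/2292 = 32.1%, Variant B 690/2662 = 25.9% → Treatment
Treatment wins overall and in every user group — no reversal.

Yes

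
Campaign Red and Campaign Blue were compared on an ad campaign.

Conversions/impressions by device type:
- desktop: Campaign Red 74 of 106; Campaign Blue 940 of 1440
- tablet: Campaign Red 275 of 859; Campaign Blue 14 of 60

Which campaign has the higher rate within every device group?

Campaign Red

Desktop: Campaign Red 74/106 = 69.8%, Campaign Blue 940/1440 = 65.3% → Campaign Red
Tablet: Campaign Red 275/859 = 32.0%, Campaign Blue 14/60 = 23.3% → Campaign Red
Campaign Red has the higher rate in both groups.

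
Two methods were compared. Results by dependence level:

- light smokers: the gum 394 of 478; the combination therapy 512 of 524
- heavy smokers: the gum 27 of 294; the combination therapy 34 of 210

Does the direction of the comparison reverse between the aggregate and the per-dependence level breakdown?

Light smokers: the gum 394/478 = 82.4%, the combination therapy 512/524 = 97.7% → the combination therapy
Heavy smokers: the gum 27/294 = 9.2%, the combination therapy 34/210 = 16.2% → the combination therapy
Overall: the gum 421/772 = 54.5%, the combination therapy 546/734 = 74.4% → the combination therapy
The combination therapy wins overall and in every dependence group — no reversal.

No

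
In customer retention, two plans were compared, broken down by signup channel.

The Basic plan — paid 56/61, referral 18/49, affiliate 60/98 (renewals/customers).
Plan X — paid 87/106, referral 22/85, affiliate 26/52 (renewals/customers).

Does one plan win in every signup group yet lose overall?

No

Paid: the Basic plan 56/61 = 91.8%, Plan X 87/106 = 82.1% → the Basic plan
Referral: the Basic plan 18/49 = 36.7%, Plan X 22/85 = 25.9% → the Basic plan
Affiliate: the Basic plan 60/98 = 61.2%, Plan X 26/52 = 50.0% → the Basic plan
Overall: the Basic plan 134/208 = 64.4%, Plan X 135/243 = 55.6% → the Basic plan
The Basic plan wins overall and in every signup group — no reversal.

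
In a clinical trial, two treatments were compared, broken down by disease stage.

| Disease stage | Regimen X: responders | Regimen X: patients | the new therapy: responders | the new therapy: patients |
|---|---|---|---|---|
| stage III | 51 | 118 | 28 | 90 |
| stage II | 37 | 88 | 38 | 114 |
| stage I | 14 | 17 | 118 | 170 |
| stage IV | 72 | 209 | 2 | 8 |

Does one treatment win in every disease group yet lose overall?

Yes

Stage III: Regimen X 51/118 = 43.2%, the new therapy 28/90 = 31.1% → Regimen X
Stage II: Regimen X 37/88 = 42.0%, the new therapy 38/114 = 33.3% → Regimen X
Stage I: Regimen X 14/17 = 82.4%, the new therapy 118/170 = 69.4% → Regimen X
Stage IV: Regimen X 72/209 = 34.4%, the new therapy 2/8 = 25.0% → Regimen X
Overall: Regimen X 174/432 = 40.3%, the new therapy 186/382 = 48.7% → the new therapy
Regimen X wins each disease group but the new therapy wins overall — the comparison reverses. Regimen X's patients skew toward stage IV, which has a lower base rate.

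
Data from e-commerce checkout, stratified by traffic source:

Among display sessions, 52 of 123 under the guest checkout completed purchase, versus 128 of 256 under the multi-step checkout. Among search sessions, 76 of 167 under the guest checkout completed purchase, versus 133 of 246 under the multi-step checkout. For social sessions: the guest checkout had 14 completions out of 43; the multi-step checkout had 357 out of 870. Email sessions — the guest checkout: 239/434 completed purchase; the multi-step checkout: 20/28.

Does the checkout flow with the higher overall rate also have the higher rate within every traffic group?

Display: the guest checkout 52/123 = 42.3%, the multi-step checkout 128/256 = 50.0% → the multi-step checkout
Search: the guest checkout 76/167 = 45.5%, the multi-step checkout 133/246 = 54.1% → the multi-step checkout
Social: the guest checkout 14/43 = 32.6%, the multi-step checkout 357/870 = 41.0% → the multi-step checkout
Email: the guest checkout 239/434 = 55.1%, the multi-step checkout 20/28 = 71.4% → the multi-step checkout
Overall: the guest checkout 381/767 = 49.7%, the multi-step checkout 638/1400 = 45.6% → the guest checkout
The multi-step checkout wins each traffic group but the guest checkout wins overall — the comparison reverses. The multi-step checkout's sessions skew toward social, which has a lower base rate.

No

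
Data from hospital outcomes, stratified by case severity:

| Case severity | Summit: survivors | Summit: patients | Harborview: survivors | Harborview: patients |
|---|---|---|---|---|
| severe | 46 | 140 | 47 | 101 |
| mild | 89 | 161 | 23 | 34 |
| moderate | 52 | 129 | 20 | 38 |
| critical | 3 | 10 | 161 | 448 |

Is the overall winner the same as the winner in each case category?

Severe: Summit 46/140 = 32.9%, Harborview 47/101 = 46.5% → Harborview
Mild: Summit 89/161 = 55.3%, Harborview 23/34 = 67.6% → Harborview
Moderate: Summit 52/129 = 40.3%, Harborview 20/38 = 52.6% → Harborview
Critical: Summit 3/10 = 30.0%, Harborview 161/448 = 35.9% → Harborview
Overall: Summit 190/440 = 43.2%, Harborview 251/621 = 40.4% → Summit
Harborview wins each case group but Summit wins overall — the comparison reverses. Harborview's patients skew toward critical, which has a lower base rate.

No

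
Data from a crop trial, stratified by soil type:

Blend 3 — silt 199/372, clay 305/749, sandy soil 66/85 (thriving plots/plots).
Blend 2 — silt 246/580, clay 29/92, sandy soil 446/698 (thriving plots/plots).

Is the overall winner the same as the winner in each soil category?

Silt: Blend 3 199/372 = 53.5%, Blend 2 246/580 = 42.4% → Blend 3
Clay: Blend 3 305/749 = 40.7%, Blend 2 29/92 = 31.5% → Blend 3
Sandy soil: Blend 3 66/85 = 77.6%, Blend 2 446/698 = 63.9% → Blend 3
Overall: Blend 3 570/1206 = 47.3%, Blend 2 721/1370 = 52.6% → Blend 2
Blend 3 wins each soil group but Blend 2 wins overall — the comparison reverses. Blend 3's plots skew toward clay, which has a lower base rate.

No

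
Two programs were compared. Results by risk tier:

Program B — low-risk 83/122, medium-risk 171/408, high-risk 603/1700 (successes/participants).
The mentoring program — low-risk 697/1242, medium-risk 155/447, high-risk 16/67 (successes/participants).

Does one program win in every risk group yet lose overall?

Low-risk: Program B 83/122 = 68.0%, the mentoring program 697/1242 = 56.1% → Program B
Medium-risk: Program B 171/408 = 41.9%, the mentoring program 155/447 = 34.7% → Program B
High-risk: Program B 603/1700 = 35.5%, the mentoring program 16/67 = 23.9% → Program B
Overall: Program B 857/2230 = 38.4%, the mentoring program 868/1756 = 49.4% → the mentoring program
Program B wins each risk group but the mentoring program wins overall — the comparison reverses. Program B's participants skew toward high-risk, which has a lower base rate.

Yes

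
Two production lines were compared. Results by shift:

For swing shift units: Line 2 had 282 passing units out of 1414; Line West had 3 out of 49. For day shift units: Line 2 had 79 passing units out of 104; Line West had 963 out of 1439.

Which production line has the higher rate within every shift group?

Swing shift: Line 2 282/1414 = 19.9%, Line West 3/49 = 6.1% → Line 2
Day shift: Line 2 79/104 = 76.0%, Line West 963/1439 = 66.9% → Line 2
Line 2 has the higher rate in both groups.

Line 2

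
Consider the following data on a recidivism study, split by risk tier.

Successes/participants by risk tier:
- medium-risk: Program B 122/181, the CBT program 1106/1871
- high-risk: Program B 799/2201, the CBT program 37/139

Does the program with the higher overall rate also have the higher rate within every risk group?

Medium-risk: Program B 122/181 = 67.4%, the CBT program 1106/1871 = 59.1% → Program B
High-risk: Program B 799/2201 = 36.3%, the CBT program 37/139 = 26.6% → Program B
Overall: Program B 921/2382 = 38.7%, the CBT program 1143/2010 = 56.9% → the CBT program
Program B wins each risk group but the CBT program wins overall — the comparison reverses. Program B's participants skew toward high-risk, which has a lower base rate.

No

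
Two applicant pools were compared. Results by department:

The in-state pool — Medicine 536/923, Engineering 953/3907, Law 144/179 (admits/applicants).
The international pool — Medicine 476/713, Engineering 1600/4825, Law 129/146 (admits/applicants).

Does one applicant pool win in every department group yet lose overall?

No

Medicine: the in-state pool 536/923 = 58.1%, the international pool 476/713 = 66.8% → the international pool
Engineering: the in-state pool 953/3907 = 24.4%, the international pool 1600/4825 = 33.2% → the international pool
Law: the in-state pool 144/179 = 80.4%, the international pool 129/146 = 88.4% → the international pool
Overall: the in-state pool 1633/5009 = 32.6%, the international pool 2205/5684 = 38.8% → the international pool
The international pool wins overall and in every department group — no reversal.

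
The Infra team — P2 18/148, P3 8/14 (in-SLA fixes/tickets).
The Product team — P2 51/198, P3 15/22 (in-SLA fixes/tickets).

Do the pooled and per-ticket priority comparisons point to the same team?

P2: the Infra team 18/148 = 12.2%, the Product team 51/198 = 25.8% → the Product team
P3: the Infra team 8/14 = 57.1%, the Product team 15/22 = 68.2% → the Product team
Overall: the Infra team 26/162 = 16.0%, the Product team 66/220 = 30.0% → the Product team
The Product team wins overall and in every ticket group — no reversal.

Yes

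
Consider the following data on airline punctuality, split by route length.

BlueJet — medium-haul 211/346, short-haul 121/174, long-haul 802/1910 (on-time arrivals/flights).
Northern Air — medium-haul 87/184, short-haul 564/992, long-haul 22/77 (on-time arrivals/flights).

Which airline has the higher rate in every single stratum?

BlueJet

Medium-haul: BlueJet 211/346 = 61.0%, Northern Air 87/184 = 47.3% → BlueJet
Short-haul: BlueJet 121/174 = 69.5%, Northern Air 564/992 = 56.9% → BlueJet
Long-haul: BlueJet 802/1910 = 42.0%, Northern Air 22/77 = 28.6% → BlueJet
BlueJet has the higher rate in all 3 groups.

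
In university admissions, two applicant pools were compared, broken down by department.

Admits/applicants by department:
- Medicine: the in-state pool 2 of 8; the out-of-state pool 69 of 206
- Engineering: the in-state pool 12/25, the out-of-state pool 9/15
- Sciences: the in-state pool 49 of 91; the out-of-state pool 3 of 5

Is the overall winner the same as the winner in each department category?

Medicine: the in-state pool 2/8 = 25.0%, the out-of-state pool 69/206 = 33.5% → the out-of-state pool
Engineering: the in-state pool 12/25 = 48.0%, the out-of-state pool 9/15 = 60.0% → the out-of-state pool
Sciences: the in-state pool 49/91 = 53.8%, the out-of-state pool 3/5 = 60.0% → the out-of-state pool
Overall: the in-state pool 63/124 = 50.8%, the out-of-state pool 81/226 = 35.8% → the in-state pool
The out-of-state pool wins each department group but the in-state pool wins overall — the comparison reverses. The out-of-state pool's applicants skew toward Medicine, which has a lower base rate.

No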